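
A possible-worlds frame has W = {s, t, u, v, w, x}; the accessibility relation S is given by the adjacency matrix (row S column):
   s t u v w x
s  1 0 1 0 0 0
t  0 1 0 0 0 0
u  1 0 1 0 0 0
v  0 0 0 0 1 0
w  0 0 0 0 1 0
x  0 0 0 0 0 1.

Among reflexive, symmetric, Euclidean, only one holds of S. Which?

Reflexive: no — v is not related to itself.
Symmetric: no — v S w but not w S v.
Euclidean: yes — any two successors of a common world are S-related.
Only Euclidean holds.

Euclidean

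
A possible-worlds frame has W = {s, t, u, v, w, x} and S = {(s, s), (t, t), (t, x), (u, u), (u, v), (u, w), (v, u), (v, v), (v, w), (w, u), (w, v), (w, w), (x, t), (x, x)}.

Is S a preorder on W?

Reflexive: yes — every world is S-related to itself.
Transitive: yes — every two-step S-path is closed by a direct edge.
So S is a preorder.

Yes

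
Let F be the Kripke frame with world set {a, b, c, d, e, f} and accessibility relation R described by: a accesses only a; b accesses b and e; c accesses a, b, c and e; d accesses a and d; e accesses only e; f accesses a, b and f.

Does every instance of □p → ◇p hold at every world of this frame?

Yes

By correspondence theory, D is valid on a frame iff R is serial.
Serial: yes — every world has a successor (e.g. a R a).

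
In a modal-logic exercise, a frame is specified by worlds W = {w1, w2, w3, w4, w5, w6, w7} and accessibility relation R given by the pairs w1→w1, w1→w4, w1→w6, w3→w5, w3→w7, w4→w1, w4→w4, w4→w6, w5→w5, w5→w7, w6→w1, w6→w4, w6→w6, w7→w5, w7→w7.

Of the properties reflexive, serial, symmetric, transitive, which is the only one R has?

Reflexive: no — w2 is not related to itself.
Serial: no — w2 has no R-successor.
Symmetric: no — w3 R w5 but not w5 R w3.
Transitive: yes — every two-step R-path is closed by a direct edge.
Only transitive holds.

transitive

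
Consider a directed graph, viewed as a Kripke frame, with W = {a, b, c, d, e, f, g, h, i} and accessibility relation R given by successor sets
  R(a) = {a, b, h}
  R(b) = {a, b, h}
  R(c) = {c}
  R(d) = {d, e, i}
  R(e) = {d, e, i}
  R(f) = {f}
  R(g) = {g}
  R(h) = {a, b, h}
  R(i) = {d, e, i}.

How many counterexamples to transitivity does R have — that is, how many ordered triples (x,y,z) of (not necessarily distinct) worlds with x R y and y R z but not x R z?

0

R is transitive; there are no such tuples.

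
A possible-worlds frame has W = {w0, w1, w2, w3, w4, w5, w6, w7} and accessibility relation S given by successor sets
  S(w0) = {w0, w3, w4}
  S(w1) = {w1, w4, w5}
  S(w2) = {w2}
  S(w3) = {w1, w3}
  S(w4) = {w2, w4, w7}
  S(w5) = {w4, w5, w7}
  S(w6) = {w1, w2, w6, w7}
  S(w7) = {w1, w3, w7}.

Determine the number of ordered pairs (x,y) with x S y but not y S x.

14

Enumerating: (w0,w3), (w0,w4), (w1,w4), (w1,w5), (w3,w1), (w4,w2), (w4,w7), (w5,w4), (w5,w7), (w6,w1), (w6,w2), (w6,w7), (w7,w1), (w7,w3).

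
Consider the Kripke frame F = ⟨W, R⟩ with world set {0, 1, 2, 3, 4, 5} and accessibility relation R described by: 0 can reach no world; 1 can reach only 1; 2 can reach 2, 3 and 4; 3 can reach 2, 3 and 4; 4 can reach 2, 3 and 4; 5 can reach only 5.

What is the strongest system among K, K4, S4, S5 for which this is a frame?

Transitive (axiom 4): yes — every two-step R-path is closed by a direct edge.
Reflexive (axiom T): no — 0 is not related to itself.
Euclidean (axiom 5): yes — any two successors of a common world are R-related.
So F validates K, K4; S4 would additionally require R to be reflexive. The strongest is K4.

K4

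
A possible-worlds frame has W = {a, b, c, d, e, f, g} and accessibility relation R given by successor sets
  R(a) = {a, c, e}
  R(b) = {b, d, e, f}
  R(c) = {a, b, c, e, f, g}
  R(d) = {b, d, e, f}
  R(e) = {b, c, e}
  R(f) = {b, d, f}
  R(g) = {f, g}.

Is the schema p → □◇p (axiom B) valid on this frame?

The schema B characterises exactly the symmetric frames.
Symmetric: no — a R e but not e R a.

No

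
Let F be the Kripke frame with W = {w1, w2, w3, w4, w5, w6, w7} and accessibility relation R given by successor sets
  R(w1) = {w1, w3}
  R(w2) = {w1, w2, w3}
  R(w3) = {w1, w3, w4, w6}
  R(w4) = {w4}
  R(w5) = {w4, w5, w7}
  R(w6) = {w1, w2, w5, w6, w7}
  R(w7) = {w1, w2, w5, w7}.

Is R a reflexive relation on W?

Yes

Reflexive: yes — every world is R-related to itself.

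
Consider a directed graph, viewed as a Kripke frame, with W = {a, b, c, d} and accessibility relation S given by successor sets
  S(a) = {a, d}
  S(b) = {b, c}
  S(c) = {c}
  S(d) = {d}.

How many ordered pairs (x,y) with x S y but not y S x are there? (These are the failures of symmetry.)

Enumerating: (a,d), (b,c).

2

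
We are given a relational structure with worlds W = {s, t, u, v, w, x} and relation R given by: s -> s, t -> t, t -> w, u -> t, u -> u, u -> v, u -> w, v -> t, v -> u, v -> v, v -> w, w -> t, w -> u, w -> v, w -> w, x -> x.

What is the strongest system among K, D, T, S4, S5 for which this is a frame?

Serial (axiom D): yes — every world has a successor (e.g. s R s).
Reflexive (axiom T): yes — every world is R-related to itself.
Transitive (axiom 4): no — t R w and w R u, but not t R u.
Euclidean (axiom 5): no — u R t and u R v, but not t R v.
So F validates K, D, T; S4 would additionally require R to be transitive. The strongest is T.

T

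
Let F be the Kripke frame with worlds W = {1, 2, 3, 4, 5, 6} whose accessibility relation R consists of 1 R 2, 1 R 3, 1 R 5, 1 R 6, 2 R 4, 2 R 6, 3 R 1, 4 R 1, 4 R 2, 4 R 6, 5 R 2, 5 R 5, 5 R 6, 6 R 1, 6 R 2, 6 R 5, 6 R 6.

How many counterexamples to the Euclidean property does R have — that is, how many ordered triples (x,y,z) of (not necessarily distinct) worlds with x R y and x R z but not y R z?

Enumerating: (1,2,2), (1,2,3), (1,2,5), (1,3,2), (1,3,3), (1,3,5), (1,3,6), (1,5,3), (1,6,3), (2,4,4), (2,6,4), (3,1,1), … and 10 more.
Total: 22.

22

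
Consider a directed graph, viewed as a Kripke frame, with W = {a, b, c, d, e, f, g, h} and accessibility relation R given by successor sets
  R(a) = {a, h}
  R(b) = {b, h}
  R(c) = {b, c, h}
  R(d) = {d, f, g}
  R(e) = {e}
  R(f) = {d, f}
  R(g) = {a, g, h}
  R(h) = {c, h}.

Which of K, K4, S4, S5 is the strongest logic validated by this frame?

Transitive (axiom 4): no — a R h and h R c, but not a R c.
Reflexive (axiom T): yes — every world is R-related to itself.
Euclidean (axiom 5): no — c R h and c R b, but not h R b.
So F validates K; K4 would additionally require R to be transitive. The strongest is K.

K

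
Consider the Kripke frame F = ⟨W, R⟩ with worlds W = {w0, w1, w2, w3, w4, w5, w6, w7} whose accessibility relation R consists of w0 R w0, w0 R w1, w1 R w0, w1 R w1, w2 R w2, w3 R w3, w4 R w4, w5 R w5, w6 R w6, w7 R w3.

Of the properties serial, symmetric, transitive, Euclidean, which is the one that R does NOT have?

Serial: yes — every world has a successor (e.g. w0 R w0).
Symmetric: no — w7 R w3 but not w3 R w7.
Transitive: yes — every two-step R-path is closed by a direct edge.
Euclidean: yes — any two successors of a common world are R-related.
Only symmetric fails.

symmetric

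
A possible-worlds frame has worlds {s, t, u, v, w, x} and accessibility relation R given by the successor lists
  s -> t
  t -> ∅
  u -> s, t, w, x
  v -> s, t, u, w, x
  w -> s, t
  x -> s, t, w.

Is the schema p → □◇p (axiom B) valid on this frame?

No

The schema B characterises exactly the symmetric frames.
Symmetric: no — s R t but not t R s.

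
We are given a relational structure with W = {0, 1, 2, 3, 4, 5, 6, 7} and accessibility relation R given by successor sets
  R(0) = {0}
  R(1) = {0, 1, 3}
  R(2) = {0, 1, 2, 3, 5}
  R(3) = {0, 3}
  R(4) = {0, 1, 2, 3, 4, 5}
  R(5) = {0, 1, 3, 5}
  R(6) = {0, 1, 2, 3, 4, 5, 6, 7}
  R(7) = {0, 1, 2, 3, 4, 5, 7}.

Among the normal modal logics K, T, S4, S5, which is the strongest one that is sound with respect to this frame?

Reflexive (axiom T): yes — every world is R-related to itself.
Transitive (axiom 4): yes — every two-step R-path is closed by a direct edge.
Euclidean (axiom 5): no — 1 R 0 and 1 R 3, but not 0 R 3.
So F validates K, T, S4; S5 would additionally require R to be Euclidean. The strongest is S4.

S4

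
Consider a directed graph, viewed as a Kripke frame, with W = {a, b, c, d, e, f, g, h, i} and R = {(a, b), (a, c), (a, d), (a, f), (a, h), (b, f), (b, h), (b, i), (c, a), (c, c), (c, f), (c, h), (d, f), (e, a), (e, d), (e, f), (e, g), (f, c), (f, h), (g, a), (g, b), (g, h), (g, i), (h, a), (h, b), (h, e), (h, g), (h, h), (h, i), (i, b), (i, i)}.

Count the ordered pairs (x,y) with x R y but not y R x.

Enumerating: (a,b), (a,d), (a,f), (b,f), (c,h), (d,f), (e,a), (e,d), (e,f), (e,g), (f,h), (g,a), (g,b), (g,i), (h,e), (h,i).

16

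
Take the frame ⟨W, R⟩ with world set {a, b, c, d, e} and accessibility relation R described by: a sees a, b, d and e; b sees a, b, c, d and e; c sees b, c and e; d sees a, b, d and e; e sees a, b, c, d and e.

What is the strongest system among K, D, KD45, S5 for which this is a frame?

Serial (axiom D): yes — every world has a successor (e.g. a R a).
Transitive (axiom 4): no — a R b and b R c, but not a R c.
Euclidean (axiom 5): no — b R a and b R c, but not a R c.
Reflexive (axiom T): yes — every world is R-related to itself.
So F validates K, D; KD45 would additionally require R to be Euclidean and transitive. The strongest is D.

D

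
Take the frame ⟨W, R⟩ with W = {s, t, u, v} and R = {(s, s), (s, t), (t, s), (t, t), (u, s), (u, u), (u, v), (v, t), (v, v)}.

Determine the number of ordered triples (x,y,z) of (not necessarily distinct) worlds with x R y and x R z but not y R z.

5

Enumerating: (u,s,u), (u,s,v), (u,v,s), (u,v,u), (v,t,v).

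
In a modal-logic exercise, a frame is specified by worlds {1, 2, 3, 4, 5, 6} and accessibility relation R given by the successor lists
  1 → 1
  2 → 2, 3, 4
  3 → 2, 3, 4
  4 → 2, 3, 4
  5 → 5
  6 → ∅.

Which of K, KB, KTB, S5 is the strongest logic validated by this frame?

Symmetric (axiom B): yes — every pair in R has its reverse in R.
Reflexive (axiom T): no — 6 is not related to itself.
Euclidean (axiom 5): yes — any two successors of a common world are R-related.
So F validates K, KB; KTB would additionally require R to be reflexive. The strongest is KB.

KB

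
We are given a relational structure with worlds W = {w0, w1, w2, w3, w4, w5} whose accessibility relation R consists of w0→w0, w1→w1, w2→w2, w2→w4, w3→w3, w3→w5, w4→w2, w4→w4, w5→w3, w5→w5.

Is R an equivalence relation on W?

Reflexive: yes — every world is R-related to itself.
Symmetric: yes — every pair in R has its reverse in R.
Transitive: yes — every two-step R-path is closed by a direct edge.
So R is an equivalence relation.

Yes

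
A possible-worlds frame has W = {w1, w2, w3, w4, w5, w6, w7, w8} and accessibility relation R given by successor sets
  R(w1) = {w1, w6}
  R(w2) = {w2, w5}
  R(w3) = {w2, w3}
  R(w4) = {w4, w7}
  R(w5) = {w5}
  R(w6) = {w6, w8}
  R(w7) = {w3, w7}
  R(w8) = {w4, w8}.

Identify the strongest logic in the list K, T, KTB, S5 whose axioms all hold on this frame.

Reflexive (axiom T): yes — every world is R-related to itself.
Symmetric (axiom B): no — w1 R w6 but not w6 R w1.
Euclidean (axiom 5): no — w1 R w6 and w1 R w1, but not w6 R w1.
So F validates K, T; KTB would additionally require R to be symmetric. The strongest is T.

T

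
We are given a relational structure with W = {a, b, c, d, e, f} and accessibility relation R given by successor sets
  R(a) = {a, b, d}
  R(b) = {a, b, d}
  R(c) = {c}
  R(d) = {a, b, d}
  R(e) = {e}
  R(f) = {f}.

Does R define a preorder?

Yes

Reflexive: yes — every world is R-related to itself.
Transitive: yes — every two-step R-path is closed by a direct edge.
So R is a preorder.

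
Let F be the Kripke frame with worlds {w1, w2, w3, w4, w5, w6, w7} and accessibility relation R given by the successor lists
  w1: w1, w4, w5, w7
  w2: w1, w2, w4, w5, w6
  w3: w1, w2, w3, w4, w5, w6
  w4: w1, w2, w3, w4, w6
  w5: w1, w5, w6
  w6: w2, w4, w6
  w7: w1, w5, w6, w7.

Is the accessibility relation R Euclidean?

Euclidean: no — w1 R w4 and w1 R w5, but not w4 R w5.

No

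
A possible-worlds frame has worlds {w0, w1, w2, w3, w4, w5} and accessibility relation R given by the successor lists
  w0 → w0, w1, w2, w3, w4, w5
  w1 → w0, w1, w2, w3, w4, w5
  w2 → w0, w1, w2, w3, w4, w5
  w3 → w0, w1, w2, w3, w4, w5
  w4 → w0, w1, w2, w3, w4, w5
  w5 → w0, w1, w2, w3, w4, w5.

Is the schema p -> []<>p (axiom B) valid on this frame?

Yes

The schema B characterises exactly the symmetric frames.
Symmetric: yes — every pair in R has its reverse in R.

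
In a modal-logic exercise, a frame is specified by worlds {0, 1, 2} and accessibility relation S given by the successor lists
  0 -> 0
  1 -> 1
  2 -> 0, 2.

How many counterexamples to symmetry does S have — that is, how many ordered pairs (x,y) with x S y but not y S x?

1

Enumerating: (2,0).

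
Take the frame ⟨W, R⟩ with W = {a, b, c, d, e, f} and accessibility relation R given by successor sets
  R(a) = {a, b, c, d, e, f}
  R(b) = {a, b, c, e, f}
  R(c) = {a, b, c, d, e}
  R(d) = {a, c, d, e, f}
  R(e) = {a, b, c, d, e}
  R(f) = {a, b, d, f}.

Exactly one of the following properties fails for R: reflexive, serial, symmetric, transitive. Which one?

transitive

Reflexive: yes — every world is R-related to itself.
Serial: yes — every world has a successor (e.g. a R a).
Symmetric: yes — every pair in R has its reverse in R.
Transitive: no — b R a and a R d, but not b R d.
Only transitive fails.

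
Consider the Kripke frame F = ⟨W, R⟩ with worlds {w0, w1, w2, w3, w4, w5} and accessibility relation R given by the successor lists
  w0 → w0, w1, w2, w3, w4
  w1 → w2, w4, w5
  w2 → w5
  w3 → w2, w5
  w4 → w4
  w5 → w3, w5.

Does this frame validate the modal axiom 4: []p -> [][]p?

By correspondence theory, 4 is valid on a frame iff R is transitive.
Transitive: no — w0 R w1 and w1 R w5, but not w0 R w5.

No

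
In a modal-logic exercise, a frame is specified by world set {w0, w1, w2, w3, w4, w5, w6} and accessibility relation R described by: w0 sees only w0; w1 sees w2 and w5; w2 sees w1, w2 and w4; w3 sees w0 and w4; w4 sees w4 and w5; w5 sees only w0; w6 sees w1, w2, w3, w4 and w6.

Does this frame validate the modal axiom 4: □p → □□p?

No

Axiom 4 corresponds to the accessibility relation being transitive.
Transitive: no — w1 R w2 and w2 R w4, but not w1 R w4.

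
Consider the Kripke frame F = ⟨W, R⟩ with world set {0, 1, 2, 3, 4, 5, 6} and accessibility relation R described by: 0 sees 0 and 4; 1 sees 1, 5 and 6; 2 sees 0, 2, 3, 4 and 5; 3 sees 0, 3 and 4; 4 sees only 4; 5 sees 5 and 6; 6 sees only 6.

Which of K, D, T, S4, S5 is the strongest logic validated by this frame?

Serial (axiom D): yes — every world has a successor (e.g. 0 R 0).
Reflexive (axiom T): yes — every world is R-related to itself.
Transitive (axiom 4): no — 2 R 5 and 5 R 6, but not 2 R 6.
Euclidean (axiom 5): no — 1 R 6 and 1 R 5, but not 6 R 5.
So F validates K, D, T; S4 would additionally require R to be transitive. The strongest is T.

T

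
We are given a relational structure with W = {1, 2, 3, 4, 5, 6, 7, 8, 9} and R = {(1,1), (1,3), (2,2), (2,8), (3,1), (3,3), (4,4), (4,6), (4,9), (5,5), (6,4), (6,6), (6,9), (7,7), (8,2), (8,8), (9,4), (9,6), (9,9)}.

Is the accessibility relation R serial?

Yes

Serial: yes — every world has a successor (e.g. 1 R 1).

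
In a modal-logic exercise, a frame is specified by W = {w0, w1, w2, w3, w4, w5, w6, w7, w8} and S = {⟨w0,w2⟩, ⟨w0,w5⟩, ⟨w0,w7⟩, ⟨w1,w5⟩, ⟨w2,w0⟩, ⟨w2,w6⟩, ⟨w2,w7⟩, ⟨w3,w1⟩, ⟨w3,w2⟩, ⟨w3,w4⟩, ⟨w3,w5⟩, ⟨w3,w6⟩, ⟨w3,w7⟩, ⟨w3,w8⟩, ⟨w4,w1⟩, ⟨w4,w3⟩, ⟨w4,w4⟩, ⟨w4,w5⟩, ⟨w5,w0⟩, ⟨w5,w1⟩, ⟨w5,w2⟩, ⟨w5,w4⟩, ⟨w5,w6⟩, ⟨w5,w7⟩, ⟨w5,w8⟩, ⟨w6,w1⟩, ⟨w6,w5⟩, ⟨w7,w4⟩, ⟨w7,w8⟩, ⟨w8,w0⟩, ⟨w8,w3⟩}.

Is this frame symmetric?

Symmetric: no — w0 S w7 but not w7 S w0.

No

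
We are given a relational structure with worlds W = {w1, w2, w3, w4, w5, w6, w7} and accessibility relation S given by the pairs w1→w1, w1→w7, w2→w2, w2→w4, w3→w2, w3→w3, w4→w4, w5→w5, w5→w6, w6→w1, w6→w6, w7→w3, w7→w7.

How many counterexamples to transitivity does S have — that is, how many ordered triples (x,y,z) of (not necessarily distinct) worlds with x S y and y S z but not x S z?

Enumerating: (w1,w7,w3), (w3,w2,w4), (w5,w6,w1), (w6,w1,w7), (w7,w3,w2).

5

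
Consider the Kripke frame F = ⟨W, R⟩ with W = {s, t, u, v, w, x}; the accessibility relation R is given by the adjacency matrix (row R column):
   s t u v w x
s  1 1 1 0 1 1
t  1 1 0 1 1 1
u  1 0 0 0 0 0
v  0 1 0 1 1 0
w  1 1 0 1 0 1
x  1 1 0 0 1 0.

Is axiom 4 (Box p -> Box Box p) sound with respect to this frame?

By correspondence theory, 4 is valid on a frame iff R is transitive.
Transitive: no — s R t and t R v, but not s R v.

No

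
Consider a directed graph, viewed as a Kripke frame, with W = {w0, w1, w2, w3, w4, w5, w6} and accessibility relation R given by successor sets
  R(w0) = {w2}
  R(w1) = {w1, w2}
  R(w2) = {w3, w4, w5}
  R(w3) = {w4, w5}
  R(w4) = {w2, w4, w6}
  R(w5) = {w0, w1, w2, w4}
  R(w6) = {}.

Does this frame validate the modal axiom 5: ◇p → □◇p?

The schema 5 characterises exactly the Euclidean frames.
Euclidean: no — w2 R w4 and w2 R w3, but not w4 R w3.

No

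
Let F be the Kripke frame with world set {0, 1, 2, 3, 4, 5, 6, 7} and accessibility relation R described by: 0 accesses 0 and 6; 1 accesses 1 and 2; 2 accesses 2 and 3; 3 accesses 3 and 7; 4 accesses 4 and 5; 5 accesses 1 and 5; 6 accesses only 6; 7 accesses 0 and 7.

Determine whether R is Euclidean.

Euclidean: no — 0 R 6 and 0 R 0, but not 6 R 0.

No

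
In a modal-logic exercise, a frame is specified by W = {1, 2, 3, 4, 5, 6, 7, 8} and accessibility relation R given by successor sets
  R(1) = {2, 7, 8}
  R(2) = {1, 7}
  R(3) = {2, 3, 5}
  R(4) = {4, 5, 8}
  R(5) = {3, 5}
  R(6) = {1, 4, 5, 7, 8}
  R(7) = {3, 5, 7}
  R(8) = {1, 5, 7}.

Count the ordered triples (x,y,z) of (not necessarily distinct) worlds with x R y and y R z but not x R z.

Enumerating: (1,2,1), (1,7,3), (1,7,5), (1,8,1), (1,8,5), (2,1,2), (2,1,8), (2,7,3), (2,7,5), (3,2,1), (3,2,7), (4,5,3), … and 11 more.
Total: 23.

23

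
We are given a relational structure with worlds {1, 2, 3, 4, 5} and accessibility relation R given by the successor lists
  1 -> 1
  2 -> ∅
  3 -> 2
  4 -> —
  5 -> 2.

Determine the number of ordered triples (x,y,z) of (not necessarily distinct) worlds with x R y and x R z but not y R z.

2

Enumerating: (3,2,2), (5,2,2).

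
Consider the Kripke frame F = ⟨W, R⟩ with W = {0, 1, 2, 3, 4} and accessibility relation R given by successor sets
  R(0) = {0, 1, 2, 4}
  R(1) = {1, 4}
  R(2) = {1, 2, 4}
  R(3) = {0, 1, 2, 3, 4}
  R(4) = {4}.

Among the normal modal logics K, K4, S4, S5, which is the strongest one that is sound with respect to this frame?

Transitive (axiom 4): yes — every two-step R-path is closed by a direct edge.
Reflexive (axiom T): yes — every world is R-related to itself.
Euclidean (axiom 5): no — 0 R 1 and 0 R 2, but not 1 R 2.
So F validates K, K4, S4; S5 would additionally require R to be Euclidean. The strongest is S4.

S4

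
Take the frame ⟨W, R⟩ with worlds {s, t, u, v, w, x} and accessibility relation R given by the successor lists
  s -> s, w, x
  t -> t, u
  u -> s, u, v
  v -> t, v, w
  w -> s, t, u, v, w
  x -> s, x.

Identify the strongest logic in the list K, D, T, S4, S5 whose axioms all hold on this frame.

Serial (axiom D): yes — every world has a successor (e.g. s R s).
Reflexive (axiom T): yes — every world is R-related to itself.
Transitive (axiom 4): no — s R w and w R t, but not s R t.
Euclidean (axiom 5): no — s R w and s R x, but not w R x.
So F validates K, D, T; S4 would additionally require R to be transitive. The strongest is T.

T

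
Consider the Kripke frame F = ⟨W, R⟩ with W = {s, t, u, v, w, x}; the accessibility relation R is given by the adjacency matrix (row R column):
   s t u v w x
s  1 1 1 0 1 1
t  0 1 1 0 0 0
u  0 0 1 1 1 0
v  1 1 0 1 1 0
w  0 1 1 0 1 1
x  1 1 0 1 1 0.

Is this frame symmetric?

No

Symmetric: no — s R t but not t R s.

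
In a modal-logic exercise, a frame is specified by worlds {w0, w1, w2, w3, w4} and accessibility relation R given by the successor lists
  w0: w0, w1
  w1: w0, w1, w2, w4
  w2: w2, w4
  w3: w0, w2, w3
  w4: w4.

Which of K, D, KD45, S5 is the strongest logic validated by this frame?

D

Serial (axiom D): yes — every world has a successor (e.g. w0 R w0).
Transitive (axiom 4): no — w0 R w1 and w1 R w2, but not w0 R w2.
Euclidean (axiom 5): no — w1 R w0 and w1 R w2, but not w0 R w2.
Reflexive (axiom T): yes — every world is R-related to itself.
So F validates K, D; KD45 would additionally require R to be Euclidean and transitive. The strongest is D.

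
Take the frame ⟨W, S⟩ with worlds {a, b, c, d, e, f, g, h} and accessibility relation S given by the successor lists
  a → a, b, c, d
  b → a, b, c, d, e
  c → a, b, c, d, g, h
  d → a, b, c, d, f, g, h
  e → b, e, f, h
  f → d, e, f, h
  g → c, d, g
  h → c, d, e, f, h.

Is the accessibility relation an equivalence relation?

No

Reflexive: yes — every world is S-related to itself.
Symmetric: yes — every pair in S has its reverse in S.
Transitive: no — a S b and b S e, but not a S e.
So S is not an equivalence relation.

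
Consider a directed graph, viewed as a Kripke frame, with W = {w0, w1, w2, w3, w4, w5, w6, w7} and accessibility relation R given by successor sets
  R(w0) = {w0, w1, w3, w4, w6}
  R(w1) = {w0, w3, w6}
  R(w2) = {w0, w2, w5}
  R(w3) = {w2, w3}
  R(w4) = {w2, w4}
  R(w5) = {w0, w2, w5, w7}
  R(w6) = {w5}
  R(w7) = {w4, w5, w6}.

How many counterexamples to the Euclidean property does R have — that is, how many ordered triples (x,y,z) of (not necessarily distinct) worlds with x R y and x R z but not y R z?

Enumerating: (w0,w1,w1), (w0,w1,w4), (w0,w3,w0), (w0,w3,w1), (w0,w3,w4), (w0,w3,w6), (w0,w4,w0), (w0,w4,w1), (w0,w4,w3), (w0,w4,w6), (w0,w6,w0), (w0,w6,w1), … and 25 more.
Total: 37.

37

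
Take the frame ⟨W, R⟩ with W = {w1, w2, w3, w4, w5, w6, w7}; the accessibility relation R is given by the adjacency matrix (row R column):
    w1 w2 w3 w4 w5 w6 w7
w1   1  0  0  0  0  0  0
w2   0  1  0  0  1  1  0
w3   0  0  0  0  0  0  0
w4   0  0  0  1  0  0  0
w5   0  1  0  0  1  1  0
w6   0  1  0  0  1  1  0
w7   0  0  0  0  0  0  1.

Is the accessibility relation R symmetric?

Yes

Symmetric: yes — every pair in R has its reverse in R.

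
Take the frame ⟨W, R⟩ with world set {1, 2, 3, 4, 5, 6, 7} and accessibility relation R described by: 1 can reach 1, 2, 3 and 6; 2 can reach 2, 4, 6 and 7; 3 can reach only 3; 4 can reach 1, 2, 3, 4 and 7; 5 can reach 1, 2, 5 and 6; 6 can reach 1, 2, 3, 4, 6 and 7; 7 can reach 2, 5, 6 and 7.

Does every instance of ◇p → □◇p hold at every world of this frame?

By correspondence theory, 5 is valid on a frame iff R is Euclidean.
Euclidean: no — 1 R 2 and 1 R 3, but not 2 R 3.

No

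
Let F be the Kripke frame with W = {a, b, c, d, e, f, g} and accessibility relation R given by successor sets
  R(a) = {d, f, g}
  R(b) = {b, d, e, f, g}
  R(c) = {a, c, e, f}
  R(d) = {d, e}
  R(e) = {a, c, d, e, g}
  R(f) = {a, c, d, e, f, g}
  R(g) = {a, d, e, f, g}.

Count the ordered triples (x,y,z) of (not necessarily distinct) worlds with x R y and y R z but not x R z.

25

Enumerating: (a,d,e), (a,f,a), (a,f,c), (a,f,e), (a,g,a), (a,g,e), (b,e,a), (b,e,c), (b,f,a), (b,f,c), (b,g,a), (c,a,d), … and 13 more.
Total: 25.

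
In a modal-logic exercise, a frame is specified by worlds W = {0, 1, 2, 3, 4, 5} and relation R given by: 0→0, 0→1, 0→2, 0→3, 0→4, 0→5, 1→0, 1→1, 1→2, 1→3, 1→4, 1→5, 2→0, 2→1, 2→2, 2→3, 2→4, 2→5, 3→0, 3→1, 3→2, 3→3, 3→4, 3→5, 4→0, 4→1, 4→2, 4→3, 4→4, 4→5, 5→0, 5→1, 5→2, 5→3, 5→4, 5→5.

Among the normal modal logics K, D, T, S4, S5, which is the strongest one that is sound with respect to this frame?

S5

Serial (axiom D): yes — every world has a successor (e.g. 0 R 0).
Reflexive (axiom T): yes — every world is R-related to itself.
Transitive (axiom 4): yes — every two-step R-path is closed by a direct edge.
Euclidean (axiom 5): yes — any two successors of a common world are R-related.
So F validates K, D, T, S4, S5. The strongest is S5.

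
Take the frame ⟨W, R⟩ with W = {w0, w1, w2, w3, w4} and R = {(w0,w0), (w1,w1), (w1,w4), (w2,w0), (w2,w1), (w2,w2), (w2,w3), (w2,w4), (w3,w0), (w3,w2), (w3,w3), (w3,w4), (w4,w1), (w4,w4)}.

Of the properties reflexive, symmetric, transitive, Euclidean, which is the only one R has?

reflexive

Reflexive: yes — every world is R-related to itself.
Symmetric: no — w2 R w0 but not w0 R w2.
Transitive: no — w3 R w2 and w2 R w1, but not w3 R w1.
Euclidean: no — w2 R w0 and w2 R w1, but not w0 R w1.
Only reflexive holds.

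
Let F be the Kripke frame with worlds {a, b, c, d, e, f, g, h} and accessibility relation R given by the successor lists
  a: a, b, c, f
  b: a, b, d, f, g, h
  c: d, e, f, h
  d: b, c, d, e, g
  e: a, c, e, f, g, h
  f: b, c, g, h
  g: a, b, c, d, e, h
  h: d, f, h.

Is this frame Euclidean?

No

Euclidean: no — a R b and a R c, but not b R c.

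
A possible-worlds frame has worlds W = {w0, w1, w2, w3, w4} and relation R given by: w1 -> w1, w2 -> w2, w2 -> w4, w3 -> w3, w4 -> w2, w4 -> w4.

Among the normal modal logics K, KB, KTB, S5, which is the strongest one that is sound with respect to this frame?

KB

Symmetric (axiom B): yes — every pair in R has its reverse in R.
Reflexive (axiom T): no — w0 is not related to itself.
Euclidean (axiom 5): yes — any two successors of a common world are R-related.
So F validates K, KB; KTB would additionally require R to be reflexive. The strongest is KB.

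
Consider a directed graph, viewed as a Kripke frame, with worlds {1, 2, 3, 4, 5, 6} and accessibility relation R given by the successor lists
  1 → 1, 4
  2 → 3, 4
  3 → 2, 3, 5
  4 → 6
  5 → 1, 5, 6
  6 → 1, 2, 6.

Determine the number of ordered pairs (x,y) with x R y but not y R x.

Enumerating: (1,4), (2,4), (3,5), (4,6), (5,1), (5,6), (6,1), (6,2).

8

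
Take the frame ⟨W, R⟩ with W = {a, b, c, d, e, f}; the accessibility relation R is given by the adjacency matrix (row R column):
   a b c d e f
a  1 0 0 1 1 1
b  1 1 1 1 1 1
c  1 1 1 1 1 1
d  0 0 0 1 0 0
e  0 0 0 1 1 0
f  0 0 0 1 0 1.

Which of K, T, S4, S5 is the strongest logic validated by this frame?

S4

Reflexive (axiom T): yes — every world is R-related to itself.
Transitive (axiom 4): yes — every two-step R-path is closed by a direct edge.
Euclidean (axiom 5): no — a R d and a R e, but not d R e.
So F validates K, T, S4; S5 would additionally require R to be Euclidean. The strongest is S4.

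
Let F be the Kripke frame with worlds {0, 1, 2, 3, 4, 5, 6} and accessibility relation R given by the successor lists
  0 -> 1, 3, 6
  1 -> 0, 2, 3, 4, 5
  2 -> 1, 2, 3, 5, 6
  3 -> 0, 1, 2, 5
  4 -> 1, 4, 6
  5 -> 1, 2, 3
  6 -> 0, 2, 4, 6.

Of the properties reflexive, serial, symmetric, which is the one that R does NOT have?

reflexive

Reflexive: no — 0 is not related to itself.
Serial: yes — every world has a successor (e.g. 0 R 1).
Symmetric: yes — every pair in R has its reverse in R.
Only reflexive fails.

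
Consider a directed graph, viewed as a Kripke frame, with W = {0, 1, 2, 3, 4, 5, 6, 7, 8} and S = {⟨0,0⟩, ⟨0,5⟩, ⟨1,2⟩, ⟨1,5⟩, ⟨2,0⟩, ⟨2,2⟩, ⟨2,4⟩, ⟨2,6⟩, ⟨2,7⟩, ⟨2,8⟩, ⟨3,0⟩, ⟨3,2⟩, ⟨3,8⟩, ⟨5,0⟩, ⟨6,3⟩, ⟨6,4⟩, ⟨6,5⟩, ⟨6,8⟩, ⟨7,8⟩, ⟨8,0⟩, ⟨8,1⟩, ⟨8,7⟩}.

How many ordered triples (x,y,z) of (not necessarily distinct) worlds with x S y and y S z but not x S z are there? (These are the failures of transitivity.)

Enumerating: (1,2,0), (1,2,4), (1,2,6), (1,2,7), (1,2,8), (1,5,0), (2,0,5), (2,6,3), (2,6,5), (2,8,1), (3,0,5), (3,2,4), … and 18 more.
Total: 30.

30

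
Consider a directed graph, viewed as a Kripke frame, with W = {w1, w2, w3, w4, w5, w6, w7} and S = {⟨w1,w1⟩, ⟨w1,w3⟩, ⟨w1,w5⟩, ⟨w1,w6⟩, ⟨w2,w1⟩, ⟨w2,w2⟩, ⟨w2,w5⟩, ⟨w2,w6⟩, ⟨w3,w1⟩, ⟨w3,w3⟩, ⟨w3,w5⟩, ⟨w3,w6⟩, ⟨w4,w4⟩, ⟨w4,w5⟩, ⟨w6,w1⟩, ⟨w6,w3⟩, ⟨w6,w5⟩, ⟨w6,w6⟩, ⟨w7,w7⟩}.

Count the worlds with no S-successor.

1

Enumerating: w5.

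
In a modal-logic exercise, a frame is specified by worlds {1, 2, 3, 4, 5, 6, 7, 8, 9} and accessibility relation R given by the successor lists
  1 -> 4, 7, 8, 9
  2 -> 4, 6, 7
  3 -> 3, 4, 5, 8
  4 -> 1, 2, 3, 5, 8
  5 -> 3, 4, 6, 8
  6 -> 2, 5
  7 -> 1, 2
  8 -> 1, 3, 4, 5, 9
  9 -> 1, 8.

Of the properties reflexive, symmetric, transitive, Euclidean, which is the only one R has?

symmetric

Reflexive: no — 1 is not related to itself.
Symmetric: yes — every pair in R has its reverse in R.
Transitive: no — 1 R 4 and 4 R 2, but not 1 R 2.
Euclidean: no — 1 R 4 and 1 R 7, but not 4 R 7.
Only symmetric holds.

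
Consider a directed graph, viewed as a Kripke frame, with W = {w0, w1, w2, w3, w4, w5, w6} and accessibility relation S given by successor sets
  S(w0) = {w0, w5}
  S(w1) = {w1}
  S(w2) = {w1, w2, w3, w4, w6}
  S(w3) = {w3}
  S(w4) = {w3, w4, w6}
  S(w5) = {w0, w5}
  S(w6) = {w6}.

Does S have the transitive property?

Yes

Transitive: yes — every two-step S-path is closed by a direct edge.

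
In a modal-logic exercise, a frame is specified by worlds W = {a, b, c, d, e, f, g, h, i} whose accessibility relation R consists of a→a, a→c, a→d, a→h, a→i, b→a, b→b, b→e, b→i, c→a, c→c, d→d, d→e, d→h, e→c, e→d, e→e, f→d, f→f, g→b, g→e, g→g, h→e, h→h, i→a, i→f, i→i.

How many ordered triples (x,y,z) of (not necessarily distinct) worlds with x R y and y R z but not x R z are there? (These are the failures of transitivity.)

27

Enumerating: (a,d,e), (a,h,e), (a,i,f), (b,a,c), (b,a,d), (b,a,h), (b,e,c), (b,e,d), (b,i,f), (c,a,d), (c,a,h), (c,a,i), … and 15 more.
Total: 27.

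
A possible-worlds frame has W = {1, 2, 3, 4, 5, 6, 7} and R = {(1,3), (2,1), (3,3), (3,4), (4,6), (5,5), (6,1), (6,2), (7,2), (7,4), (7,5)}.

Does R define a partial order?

No

Reflexive: no — 1 is not related to itself.
Transitive: no — 1 R 3 and 3 R 4, but not 1 R 4.
Antisymmetric: yes — no distinct pair is related both ways.
So R is not a partial order.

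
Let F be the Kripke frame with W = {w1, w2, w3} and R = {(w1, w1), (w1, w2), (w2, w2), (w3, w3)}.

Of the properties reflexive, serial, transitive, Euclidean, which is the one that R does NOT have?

Euclidean

Reflexive: yes — every world is R-related to itself.
Serial: yes — every world has a successor (e.g. w1 R w1).
Transitive: yes — every two-step R-path is closed by a direct edge.
Euclidean: no — w1 R w2 and w1 R w1, but not w2 R w1.
Only Euclidean fails.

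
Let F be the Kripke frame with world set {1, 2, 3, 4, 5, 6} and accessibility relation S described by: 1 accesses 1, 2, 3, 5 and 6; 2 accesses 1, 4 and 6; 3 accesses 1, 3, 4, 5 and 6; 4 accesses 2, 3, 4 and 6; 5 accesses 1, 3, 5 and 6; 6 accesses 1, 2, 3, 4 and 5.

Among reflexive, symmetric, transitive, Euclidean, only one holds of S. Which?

Reflexive: no — 2 is not related to itself.
Symmetric: yes — every pair in S has its reverse in S.
Transitive: no — 1 S 2 and 2 S 4, but not 1 S 4.
Euclidean: no — 1 S 2 and 1 S 3, but not 2 S 3.
Only symmetric holds.

symmetric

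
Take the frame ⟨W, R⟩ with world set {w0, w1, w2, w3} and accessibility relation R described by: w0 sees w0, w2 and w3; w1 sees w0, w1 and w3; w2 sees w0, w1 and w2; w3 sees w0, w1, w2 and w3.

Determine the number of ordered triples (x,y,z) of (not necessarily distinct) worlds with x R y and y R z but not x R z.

6

Enumerating: (w0,w2,w1), (w0,w3,w1), (w1,w0,w2), (w1,w3,w2), (w2,w0,w3), (w2,w1,w3).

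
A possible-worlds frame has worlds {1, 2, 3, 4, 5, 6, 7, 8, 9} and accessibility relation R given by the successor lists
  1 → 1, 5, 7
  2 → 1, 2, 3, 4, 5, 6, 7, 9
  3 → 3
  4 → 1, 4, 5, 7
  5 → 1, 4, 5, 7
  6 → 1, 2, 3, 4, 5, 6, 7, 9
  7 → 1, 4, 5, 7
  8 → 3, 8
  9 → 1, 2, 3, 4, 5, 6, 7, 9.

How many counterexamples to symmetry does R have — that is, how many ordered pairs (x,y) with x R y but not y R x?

Enumerating: (2,1), (2,3), (2,4), (2,5), (2,7), (4,1), (6,1), (6,3), (6,4), (6,5), (6,7), (8,3), (9,1), (9,3), (9,4), (9,5), (9,7).

17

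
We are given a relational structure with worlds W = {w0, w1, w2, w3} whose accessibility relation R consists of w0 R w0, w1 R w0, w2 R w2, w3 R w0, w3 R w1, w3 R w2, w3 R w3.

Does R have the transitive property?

Transitive: yes — every two-step R-path is closed by a direct edge.

Yes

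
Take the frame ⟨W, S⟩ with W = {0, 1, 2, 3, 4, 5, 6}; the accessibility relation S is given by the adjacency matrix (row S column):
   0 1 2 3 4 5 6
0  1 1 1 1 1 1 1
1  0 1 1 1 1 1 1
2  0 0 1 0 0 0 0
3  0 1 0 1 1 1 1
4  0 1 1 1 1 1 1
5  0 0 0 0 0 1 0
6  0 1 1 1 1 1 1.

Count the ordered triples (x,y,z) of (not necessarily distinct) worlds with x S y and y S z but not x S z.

3

Enumerating: (3,1,2), (3,4,2), (3,6,2).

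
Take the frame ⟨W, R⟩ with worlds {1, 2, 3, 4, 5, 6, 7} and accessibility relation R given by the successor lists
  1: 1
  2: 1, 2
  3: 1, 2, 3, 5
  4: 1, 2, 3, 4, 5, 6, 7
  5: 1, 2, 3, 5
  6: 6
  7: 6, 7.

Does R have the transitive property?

Yes

Transitive: yes — every two-step R-path is closed by a direct edge.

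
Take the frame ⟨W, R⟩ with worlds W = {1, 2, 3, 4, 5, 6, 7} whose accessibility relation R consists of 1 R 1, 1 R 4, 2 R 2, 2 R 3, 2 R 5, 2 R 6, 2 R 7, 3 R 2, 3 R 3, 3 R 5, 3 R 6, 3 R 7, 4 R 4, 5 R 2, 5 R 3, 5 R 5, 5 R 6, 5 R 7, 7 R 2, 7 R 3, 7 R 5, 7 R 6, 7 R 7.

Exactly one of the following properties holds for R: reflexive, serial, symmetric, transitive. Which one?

Reflexive: no — 6 is not related to itself.
Serial: no — 6 has no R-successor.
Symmetric: no — 1 R 4 but not 4 R 1.
Transitive: yes — every two-step R-path is closed by a direct edge.
Only transitive holds.

transitive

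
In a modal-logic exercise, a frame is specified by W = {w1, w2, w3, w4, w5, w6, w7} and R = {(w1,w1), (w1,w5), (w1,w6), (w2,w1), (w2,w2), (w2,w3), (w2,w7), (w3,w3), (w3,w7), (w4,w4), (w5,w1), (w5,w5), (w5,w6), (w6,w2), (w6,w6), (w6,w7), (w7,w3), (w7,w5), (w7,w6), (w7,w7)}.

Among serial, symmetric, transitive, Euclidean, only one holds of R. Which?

Serial: yes — every world has a successor (e.g. w1 R w1).
Symmetric: no — w1 R w6 but not w6 R w1.
Transitive: no — w1 R w6 and w6 R w2, but not w1 R w2.
Euclidean: no — w1 R w6 and w1 R w5, but not w6 R w5.
Only serial holds.

serial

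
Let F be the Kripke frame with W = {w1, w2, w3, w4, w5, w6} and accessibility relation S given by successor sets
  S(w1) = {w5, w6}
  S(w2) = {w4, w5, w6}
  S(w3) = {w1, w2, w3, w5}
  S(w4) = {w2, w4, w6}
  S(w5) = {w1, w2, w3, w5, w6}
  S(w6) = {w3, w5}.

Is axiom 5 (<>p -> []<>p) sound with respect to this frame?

No

By correspondence theory, 5 is valid on a frame iff S is Euclidean.
Euclidean: no — w2 S w4 and w2 S w5, but not w4 S w5.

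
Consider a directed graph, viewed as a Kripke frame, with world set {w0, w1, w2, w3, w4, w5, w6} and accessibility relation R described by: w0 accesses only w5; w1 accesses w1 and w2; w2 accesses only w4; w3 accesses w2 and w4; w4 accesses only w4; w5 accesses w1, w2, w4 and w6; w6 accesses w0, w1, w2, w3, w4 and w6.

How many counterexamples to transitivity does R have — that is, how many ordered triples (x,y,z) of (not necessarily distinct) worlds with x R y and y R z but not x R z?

8

Enumerating: (w0,w5,w1), (w0,w5,w2), (w0,w5,w4), (w0,w5,w6), (w1,w2,w4), (w5,w6,w0), (w5,w6,w3), (w6,w0,w5).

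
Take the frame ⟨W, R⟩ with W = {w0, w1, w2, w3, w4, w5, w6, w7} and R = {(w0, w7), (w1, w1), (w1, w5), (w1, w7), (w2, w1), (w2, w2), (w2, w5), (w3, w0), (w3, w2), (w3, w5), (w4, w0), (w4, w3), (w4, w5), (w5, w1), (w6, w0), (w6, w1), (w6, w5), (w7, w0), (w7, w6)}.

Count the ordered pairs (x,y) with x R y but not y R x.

13

Enumerating: (w1,w7), (w2,w1), (w2,w5), (w3,w0), (w3,w2), (w3,w5), (w4,w0), (w4,w3), (w4,w5), (w6,w0), (w6,w1), (w6,w5), (w7,w6).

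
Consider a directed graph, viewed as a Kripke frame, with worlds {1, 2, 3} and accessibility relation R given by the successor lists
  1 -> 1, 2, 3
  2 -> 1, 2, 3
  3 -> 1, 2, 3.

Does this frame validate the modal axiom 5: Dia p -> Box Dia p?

By correspondence theory, 5 is valid on a frame iff R is Euclidean.
Euclidean: yes — any two successors of a common world are R-related.

Yes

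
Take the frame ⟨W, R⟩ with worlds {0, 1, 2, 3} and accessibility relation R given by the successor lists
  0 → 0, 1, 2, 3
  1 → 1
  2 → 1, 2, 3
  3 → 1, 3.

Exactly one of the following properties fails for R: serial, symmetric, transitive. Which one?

Serial: yes — every world has a successor (e.g. 0 R 0).
Symmetric: no — 0 R 1 but not 1 R 0.
Transitive: yes — every two-step R-path is closed by a direct edge.
Only symmetric fails.

symmetric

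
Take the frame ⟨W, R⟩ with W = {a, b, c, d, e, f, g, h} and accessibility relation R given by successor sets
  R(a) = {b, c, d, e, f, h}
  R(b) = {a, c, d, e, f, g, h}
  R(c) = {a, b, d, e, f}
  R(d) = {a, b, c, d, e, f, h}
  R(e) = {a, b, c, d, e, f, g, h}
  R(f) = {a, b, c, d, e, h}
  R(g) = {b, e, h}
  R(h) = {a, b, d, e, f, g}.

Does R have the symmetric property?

Yes

Symmetric: yes — every pair in R has its reverse in R.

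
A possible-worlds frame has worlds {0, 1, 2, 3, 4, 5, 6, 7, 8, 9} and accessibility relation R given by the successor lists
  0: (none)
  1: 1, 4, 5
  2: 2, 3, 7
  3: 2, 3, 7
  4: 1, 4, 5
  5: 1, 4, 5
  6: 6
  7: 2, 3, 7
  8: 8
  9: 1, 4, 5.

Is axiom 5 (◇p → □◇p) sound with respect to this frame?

Yes

By correspondence theory, 5 is valid on a frame iff R is Euclidean.
Euclidean: yes — any two successors of a common world are R-related.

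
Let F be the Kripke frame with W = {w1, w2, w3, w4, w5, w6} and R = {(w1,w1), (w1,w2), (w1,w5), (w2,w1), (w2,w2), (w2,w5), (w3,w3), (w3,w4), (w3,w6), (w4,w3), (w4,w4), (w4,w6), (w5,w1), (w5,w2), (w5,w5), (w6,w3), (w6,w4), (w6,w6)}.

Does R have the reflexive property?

Reflexive: yes — every world is R-related to itself.

Yes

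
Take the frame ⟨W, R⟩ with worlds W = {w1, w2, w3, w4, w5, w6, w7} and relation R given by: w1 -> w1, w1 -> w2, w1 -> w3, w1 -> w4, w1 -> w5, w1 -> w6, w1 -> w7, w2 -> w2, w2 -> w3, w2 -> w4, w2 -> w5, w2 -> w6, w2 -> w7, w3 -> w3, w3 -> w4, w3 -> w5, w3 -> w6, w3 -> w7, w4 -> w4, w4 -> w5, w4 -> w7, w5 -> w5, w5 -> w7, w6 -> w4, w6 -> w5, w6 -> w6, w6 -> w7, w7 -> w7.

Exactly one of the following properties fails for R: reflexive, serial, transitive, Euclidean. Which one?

Euclidean

Reflexive: yes — every world is R-related to itself.
Serial: yes — every world has a successor (e.g. w1 R w1).
Transitive: yes — every two-step R-path is closed by a direct edge.
Euclidean: no — w1 R w3 and w1 R w2, but not w3 R w2.
Only Euclidean fails.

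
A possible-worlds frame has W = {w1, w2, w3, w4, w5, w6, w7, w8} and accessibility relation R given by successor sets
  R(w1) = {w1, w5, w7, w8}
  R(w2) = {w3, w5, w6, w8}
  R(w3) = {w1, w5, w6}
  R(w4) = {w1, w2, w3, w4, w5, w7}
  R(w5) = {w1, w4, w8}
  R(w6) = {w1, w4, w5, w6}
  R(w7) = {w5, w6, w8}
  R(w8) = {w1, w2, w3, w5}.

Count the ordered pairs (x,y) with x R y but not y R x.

Enumerating: (w1,w7), (w2,w3), (w2,w5), (w2,w6), (w3,w1), (w3,w5), (w3,w6), (w4,w1), (w4,w2), (w4,w3), (w4,w7), (w6,w1), (w6,w4), (w6,w5), (w7,w5), (w7,w6), (w7,w8), (w8,w3).

18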